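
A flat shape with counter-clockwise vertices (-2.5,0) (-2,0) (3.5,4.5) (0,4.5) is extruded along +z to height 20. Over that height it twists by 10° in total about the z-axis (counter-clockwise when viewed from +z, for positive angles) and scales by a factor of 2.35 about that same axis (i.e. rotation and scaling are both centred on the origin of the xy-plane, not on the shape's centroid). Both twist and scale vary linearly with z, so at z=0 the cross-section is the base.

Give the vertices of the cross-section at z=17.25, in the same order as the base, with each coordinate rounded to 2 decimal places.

Cross-section at z=17.25: (-5.35,-0.81) (-4.28,-0.65) (6.03,10.77) (-1.46,9.63)

t = z/height = 17.25/20 = 0.8625
s = 1 + (scale-1)·z/height = 1 + (2.35-1)·17.25/20 = 2.164375
θ = twist·z/height = 10°·17.25/20 = 8.6250° = 0.150535 rad
cos θ = 0.988691, sin θ = 0.149967 (intermediates below are computed at full precision and shown rounded to 5 d.p.)
v1: (-2.5,0) → rotate → (-2.47173,-0.37492) → ×s → (-5.34975,-0.81146) → (-5.35,-0.81)
v2: (-2,0) → rotate → (-1.97738,-0.29993) → ×s → (-4.27980,-0.64917) → (-4.28,-0.65)
v3: (3.5,4.5) → rotate → (2.78557,4.97399) → ×s → (6.02901,10.76559) → (6.03,10.77)
v4: (0,4.5) → rotate → (-0.67485,4.44911) → ×s → (-1.46063,9.62954) → (-1.46,9.63)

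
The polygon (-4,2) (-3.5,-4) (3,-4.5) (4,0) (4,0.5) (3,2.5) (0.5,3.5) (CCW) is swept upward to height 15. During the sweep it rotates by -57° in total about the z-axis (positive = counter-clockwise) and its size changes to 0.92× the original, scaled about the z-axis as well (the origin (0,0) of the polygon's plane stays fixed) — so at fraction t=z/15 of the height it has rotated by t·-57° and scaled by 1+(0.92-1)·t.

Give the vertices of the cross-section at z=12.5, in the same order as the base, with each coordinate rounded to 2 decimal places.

t = z/height = 12.5/15 = 0.833333
s = 1 + (scale-1)·z/height = 1 + (0.92-1)·12.5/15 = 0.933333
θ = twist·z/height = -57°·12.5/15 = -47.5000° = -0.829031 rad
cos θ = 0.675590, sin θ = -0.737277 (intermediates below are computed at full precision and shown rounded to 5 d.p.)
v1: (-4,2) → rotate → (-1.22781,4.30029) → ×s → (-1.14595,4.01360) → (-1.15,4.01)
v2: (-3.5,-4) → rotate → (-5.31368,-0.12189) → ×s → (-4.95943,-0.11376) → (-4.96,-0.11)
v3: (3,-4.5) → rotate → (-1.29098,-5.25199) → ×s → (-1.20491,-4.90186) → (-1.20,-4.90)
v4: (4,0) → rotate → (2.70236,-2.94911) → ×s → (2.52220,-2.75250) → (2.52,-2.75)
v5: (4,0.5) → rotate → (3.07100,-2.61131) → ×s → (2.86627,-2.43723) → (2.87,-2.44)
v6: (3,2.5) → rotate → (3.86996,-0.52286) → ×s → (3.61197,-0.48800) → (3.61,-0.49)
v7: (0.5,3.5) → rotate → (2.91827,1.99593) → ×s → (2.72371,1.86287) → (2.72,1.86)

Cross-section at z=12.5: (-1.15,4.01) (-4.96,-0.11) (-1.20,-4.90) (2.52,-2.75) (2.87,-2.44) (3.61,-0.49) (2.72,1.86)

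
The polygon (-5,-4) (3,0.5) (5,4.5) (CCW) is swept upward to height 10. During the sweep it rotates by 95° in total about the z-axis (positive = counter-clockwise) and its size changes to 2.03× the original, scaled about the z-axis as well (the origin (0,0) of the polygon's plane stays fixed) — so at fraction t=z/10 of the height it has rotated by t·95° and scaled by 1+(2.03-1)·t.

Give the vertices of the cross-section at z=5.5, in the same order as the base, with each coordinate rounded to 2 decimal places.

t = z/height = 5.5/10 = 0.55
s = 1 + (scale-1)·z/height = 1 + (2.03-1)·5.5/10 = 1.566500
θ = twist·z/height = 95°·5.5/10 = 52.2500° = 0.911935 rad
cos θ = 0.612217, sin θ = 0.790690 (intermediates below are computed at full precision and shown rounded to 5 d.p.)
v1: (-5,-4) → rotate → (0.10167,-6.40232) → ×s → (0.15927,-10.02923) → (0.16,-10.03)
v2: (3,0.5) → rotate → (1.44131,2.67818) → ×s → (2.25781,4.19536) → (2.26,4.20)
v3: (5,4.5) → rotate → (-0.49702,6.70843) → ×s → (-0.77858,10.50875) → (-0.78,10.51)

Cross-section at z=5.5: (0.16,-10.03) (2.26,4.20) (-0.78,10.51)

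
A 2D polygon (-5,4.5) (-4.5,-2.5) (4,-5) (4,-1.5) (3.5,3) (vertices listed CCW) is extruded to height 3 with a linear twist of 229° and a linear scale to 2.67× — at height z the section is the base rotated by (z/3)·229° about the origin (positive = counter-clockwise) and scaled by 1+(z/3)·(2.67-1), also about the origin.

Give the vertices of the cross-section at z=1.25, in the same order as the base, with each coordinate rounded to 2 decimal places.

Cross-section at z=1.25: (-6.80,-9.16) (4.94,-7.20) (7.80,7.55) (1.89,6.99) (-5.63,5.43)

t = z/height = 1.25/3 = 0.416667
s = 1 + (scale-1)·z/height = 1 + (2.67-1)·1.25/3 = 1.695833
θ = twist·z/height = 229°·1.25/3 = 95.4167° = 1.665335 rad
cos θ = -0.094398, sin θ = 0.995535 (intermediates below are computed at full precision and shown rounded to 5 d.p.)
v1: (-5,4.5) → rotate → (-4.00792,-5.40246) → ×s → (-6.79676,-9.16168) → (-6.80,-9.16)
v2: (-4.5,-2.5) → rotate → (2.91363,-4.24391) → ×s → (4.94103,-7.19697) → (4.94,-7.20)
v3: (4,-5) → rotate → (4.60008,4.45413) → ×s → (7.80097,7.55346) → (7.80,7.55)
v4: (4,-1.5) → rotate → (1.11571,4.12374) → ×s → (1.89206,6.99317) → (1.89,6.99)
v5: (3.5,3) → rotate → (-3.31700,3.20118) → ×s → (-5.62507,5.42866) → (-5.63,5.43)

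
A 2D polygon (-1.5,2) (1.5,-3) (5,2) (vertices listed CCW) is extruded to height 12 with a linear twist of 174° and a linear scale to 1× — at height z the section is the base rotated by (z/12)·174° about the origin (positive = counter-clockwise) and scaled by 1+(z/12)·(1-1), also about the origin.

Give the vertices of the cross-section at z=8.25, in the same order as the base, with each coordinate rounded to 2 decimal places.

t = z/height = 8.25/12 = 0.6875
s = 1 + (scale-1)·z/height = 1 + (1-1)·8.25/12 = 1.000000
θ = twist·z/height = 174°·8.25/12 = 119.6250° = 2.087850 rad
cos θ = -0.494321, sin θ = 0.869279 (intermediates below are computed at full precision and shown rounded to 5 d.p.)
v1: (-1.5,2) → rotate → (-0.99708,-2.29256) → ×s → (-0.99708,-2.29256) → (-1.00,-2.29)
v2: (1.5,-3) → rotate → (1.86636,2.78688) → ×s → (1.86636,2.78688) → (1.87,2.79)
v3: (5,2) → rotate → (-4.21016,3.35775) → ×s → (-4.21016,3.35775) → (-4.21,3.36)

Cross-section at z=8.25: (-1.00,-2.29) (1.87,2.79) (-4.21,3.36)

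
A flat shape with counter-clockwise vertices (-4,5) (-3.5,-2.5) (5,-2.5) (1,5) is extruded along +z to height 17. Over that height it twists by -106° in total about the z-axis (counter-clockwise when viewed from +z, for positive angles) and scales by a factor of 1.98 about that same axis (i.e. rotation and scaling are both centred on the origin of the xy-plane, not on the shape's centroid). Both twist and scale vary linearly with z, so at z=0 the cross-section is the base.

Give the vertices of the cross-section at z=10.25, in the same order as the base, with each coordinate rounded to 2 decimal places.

Cross-section at z=10.25: (4.35,9.21) (-6.02,3.25) (-0.07,-8.89) (7.84,2.07)

t = z/height = 10.25/17 = 0.602941
s = 1 + (scale-1)·z/height = 1 + (1.98-1)·10.25/17 = 1.590882
θ = twist·z/height = -106°·10.25/17 = -63.9118° = -1.115471 rad
cos θ = 0.439755, sin θ = -0.898118 (intermediates below are computed at full precision and shown rounded to 5 d.p.)
v1: (-4,5) → rotate → (2.73157,5.79125) → ×s → (4.34561,9.21319) → (4.35,9.21)
v2: (-3.5,-2.5) → rotate → (-3.78444,2.04403) → ×s → (-6.02059,3.25180) → (-6.02,3.25)
v3: (5,-2.5) → rotate → (-0.04652,-5.58998) → ×s → (-0.07401,-8.89299) → (-0.07,-8.89)
v4: (1,5) → rotate → (4.93034,1.30066) → ×s → (7.84360,2.06919) → (7.84,2.07)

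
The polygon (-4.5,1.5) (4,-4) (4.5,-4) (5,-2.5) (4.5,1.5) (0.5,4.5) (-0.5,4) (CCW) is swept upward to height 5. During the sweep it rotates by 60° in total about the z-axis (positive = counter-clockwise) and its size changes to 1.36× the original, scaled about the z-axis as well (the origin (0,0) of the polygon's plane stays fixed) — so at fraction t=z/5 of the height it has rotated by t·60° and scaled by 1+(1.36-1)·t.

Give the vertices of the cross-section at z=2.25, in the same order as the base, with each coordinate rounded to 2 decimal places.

t = z/height = 2.25/5 = 0.45
s = 1 + (scale-1)·z/height = 1 + (1.36-1)·2.25/5 = 1.162000
θ = twist·z/height = 60°·2.25/5 = 27.0000° = 0.471239 rad
cos θ = 0.891007, sin θ = 0.453990 (intermediates below are computed at full precision and shown rounded to 5 d.p.)
v1: (-4.5,1.5) → rotate → (-4.69052,-0.70645) → ×s → (-5.45038,-0.82089) → (-5.45,-0.82)
v2: (4,-4) → rotate → (5.37999,-1.74806) → ×s → (6.25155,-2.03125) → (6.25,-2.03)
v3: (4.5,-4) → rotate → (5.82549,-1.52107) → ×s → (6.76922,-1.76748) → (6.77,-1.77)
v4: (5,-2.5) → rotate → (5.59001,0.04244) → ×s → (6.49559,0.04931) → (6.50,0.05)
v5: (4.5,1.5) → rotate → (3.32854,3.37947) → ×s → (3.86777,3.92694) → (3.87,3.93)
v6: (0.5,4.5) → rotate → (-1.59745,4.23652) → ×s → (-1.85624,4.92284) → (-1.86,4.92)
v7: (-0.5,4) → rotate → (-2.26147,3.33703) → ×s → (-2.62782,3.87763) → (-2.63,3.88)

Cross-section at z=2.25: (-5.45,-0.82) (6.25,-2.03) (6.77,-1.77) (6.50,0.05) (3.87,3.93) (-1.86,4.92) (-2.63,3.88)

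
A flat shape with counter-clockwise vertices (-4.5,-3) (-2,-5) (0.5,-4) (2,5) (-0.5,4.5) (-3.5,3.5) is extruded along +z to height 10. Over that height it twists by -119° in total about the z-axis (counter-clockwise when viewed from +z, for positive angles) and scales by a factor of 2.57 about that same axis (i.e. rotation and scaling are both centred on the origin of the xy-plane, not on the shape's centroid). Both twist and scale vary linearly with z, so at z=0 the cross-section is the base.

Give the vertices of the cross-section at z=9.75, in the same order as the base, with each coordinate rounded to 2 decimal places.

t = z/height = 9.75/10 = 0.975
s = 1 + (scale-1)·z/height = 1 + (2.57-1)·9.75/10 = 2.530750
θ = twist·z/height = -119°·9.75/10 = -116.0250° = -2.025018 rad
cos θ = -0.438763, sin θ = -0.898603 (intermediates below are computed at full precision and shown rounded to 5 d.p.)
v1: (-4.5,-3) → rotate → (-0.72137,5.36000) → ×s → (-1.82562,13.56482) → (-1.83,13.56)
v2: (-2,-5) → rotate → (-3.61549,3.99102) → ×s → (-9.14989,10.10028) → (-9.15,10.10)
v3: (0.5,-4) → rotate → (-3.81379,1.30575) → ×s → (-9.65176,3.30453) → (-9.65,3.30)
v4: (2,5) → rotate → (3.61549,-3.99102) → ×s → (9.14989,-10.10028) → (9.15,-10.10)
v5: (-0.5,4.5) → rotate → (4.26309,-1.52513) → ×s → (10.78882,-3.85973) → (10.79,-3.86)
v6: (-3.5,3.5) → rotate → (4.68078,1.60944) → ×s → (11.84589,4.07309) → (11.85,4.07)

Cross-section at z=9.75: (-1.83,13.56) (-9.15,10.10) (-9.65,3.30) (9.15,-10.10) (10.79,-3.86) (11.85,4.07)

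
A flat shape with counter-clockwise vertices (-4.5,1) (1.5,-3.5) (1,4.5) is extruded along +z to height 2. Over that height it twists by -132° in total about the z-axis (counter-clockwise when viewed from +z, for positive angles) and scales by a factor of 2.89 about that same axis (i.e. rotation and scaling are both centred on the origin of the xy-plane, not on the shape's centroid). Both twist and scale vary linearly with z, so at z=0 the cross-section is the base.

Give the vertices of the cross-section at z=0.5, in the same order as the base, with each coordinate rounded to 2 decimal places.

t = z/height = 0.5/2 = 0.25
s = 1 + (scale-1)·z/height = 1 + (2.89-1)·0.5/2 = 1.472500
θ = twist·z/height = -132°·0.5/2 = -33.0000° = -0.575959 rad
cos θ = 0.838671, sin θ = -0.544639 (intermediates below are computed at full precision and shown rounded to 5 d.p.)
v1: (-4.5,1) → rotate → (-3.22938,3.28955) → ×s → (-4.75526,4.84386) → (-4.76,4.84)
v2: (1.5,-3.5) → rotate → (-0.64823,-3.75231) → ×s → (-0.95452,-5.52527) → (-0.95,-5.53)
v3: (1,4.5) → rotate → (3.28955,3.22938) → ×s → (4.84386,4.75526) → (4.84,4.76)

Cross-section at z=0.5: (-4.76,4.84) (-0.95,-5.53) (4.84,4.76)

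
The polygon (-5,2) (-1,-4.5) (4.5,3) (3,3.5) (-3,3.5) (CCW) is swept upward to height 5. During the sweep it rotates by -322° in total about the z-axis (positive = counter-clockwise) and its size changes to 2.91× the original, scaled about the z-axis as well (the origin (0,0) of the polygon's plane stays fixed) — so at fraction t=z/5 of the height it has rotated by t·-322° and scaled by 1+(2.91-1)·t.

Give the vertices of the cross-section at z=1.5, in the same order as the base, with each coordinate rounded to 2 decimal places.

Cross-section at z=1.5: (4.03,7.45) (-6.85,2.38) (3.87,-7.57) (4.93,-5.32) (6.01,4.05)

t = z/height = 1.5/5 = 0.3
s = 1 + (scale-1)·z/height = 1 + (2.91-1)·1.5/5 = 1.573000
θ = twist·z/height = -322°·1.5/5 = -96.6000° = -1.685988 rad
cos θ = -0.114937, sin θ = -0.993373 (intermediates below are computed at full precision and shown rounded to 5 d.p.)
v1: (-5,2) → rotate → (2.56143,4.73699) → ×s → (4.02913,7.45128) → (4.03,7.45)
v2: (-1,-4.5) → rotate → (-4.35524,1.51059) → ×s → (-6.85079,2.37616) → (-6.85,2.38)
v3: (4.5,3) → rotate → (2.46290,-4.81499) → ×s → (3.87414,-7.57398) → (3.87,-7.57)
v4: (3,3.5) → rotate → (3.13199,-3.38240) → ×s → (4.92663,-5.32051) → (4.93,-5.32)
v5: (-3,3.5) → rotate → (3.82162,2.57784) → ×s → (6.01140,4.05494) → (6.01,4.05)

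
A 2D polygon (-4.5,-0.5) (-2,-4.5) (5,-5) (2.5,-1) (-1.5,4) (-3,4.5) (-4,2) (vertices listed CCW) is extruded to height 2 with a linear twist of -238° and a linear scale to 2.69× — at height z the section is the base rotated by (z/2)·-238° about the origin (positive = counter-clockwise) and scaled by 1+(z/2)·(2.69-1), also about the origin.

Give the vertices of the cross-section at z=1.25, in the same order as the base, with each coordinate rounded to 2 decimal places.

Cross-section at z=1.25: (7.38,5.68) (-1.28,10.04) (-14.12,3.46) (-5.46,-0.91) (6.90,-5.43) (10.07,-4.71) (9.17,0.75)

t = z/height = 1.25/2 = 0.625
s = 1 + (scale-1)·z/height = 1 + (2.69-1)·1.25/2 = 2.056250
θ = twist·z/height = -238°·1.25/2 = -148.7500° = -2.596177 rad
cos θ = -0.854912, sin θ = -0.518773 (intermediates below are computed at full precision and shown rounded to 5 d.p.)
v1: (-4.5,-0.5) → rotate → (3.58772,2.76194) → ×s → (7.37724,5.67923) → (7.38,5.68)
v2: (-2,-4.5) → rotate → (-0.62466,4.88465) → ×s → (-1.28445,10.04406) → (-1.28,10.04)
v3: (5,-5) → rotate → (-6.86843,1.68069) → ×s → (-14.12320,3.45593) → (-14.12,3.46)
v4: (2.5,-1) → rotate → (-2.65605,-0.44202) → ×s → (-5.46151,-0.90891) → (-5.46,-0.91)
v5: (-1.5,4) → rotate → (3.35746,-2.64149) → ×s → (6.90378,-5.43156) → (6.90,-5.43)
v6: (-3,4.5) → rotate → (4.89922,-2.29078) → ×s → (10.07401,-4.71042) → (10.07,-4.71)
v7: (-4,2) → rotate → (4.45719,0.36527) → ×s → (9.16511,0.75108) → (9.17,0.75)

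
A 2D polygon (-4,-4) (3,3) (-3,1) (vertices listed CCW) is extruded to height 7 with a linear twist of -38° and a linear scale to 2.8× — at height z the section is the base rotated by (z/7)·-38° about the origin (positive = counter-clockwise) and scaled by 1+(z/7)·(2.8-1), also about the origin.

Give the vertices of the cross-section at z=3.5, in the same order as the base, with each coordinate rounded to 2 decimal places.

t = z/height = 3.5/7 = 0.5
s = 1 + (scale-1)·z/height = 1 + (2.8-1)·3.5/7 = 1.900000
θ = twist·z/height = -38°·3.5/7 = -19.0000° = -0.331613 rad
cos θ = 0.945519, sin θ = -0.325568 (intermediates below are computed at full precision and shown rounded to 5 d.p.)
v1: (-4,-4) → rotate → (-5.08435,-2.47980) → ×s → (-9.66026,-4.71162) → (-9.66,-4.71)
v2: (3,3) → rotate → (3.81326,1.85985) → ×s → (7.24519,3.53372) → (7.25,3.53)
v3: (-3,1) → rotate → (-2.51099,1.92222) → ×s → (-4.77088,3.65222) → (-4.77,3.65)

Cross-section at z=3.5: (-9.66,-4.71) (7.25,3.53) (-4.77,3.65)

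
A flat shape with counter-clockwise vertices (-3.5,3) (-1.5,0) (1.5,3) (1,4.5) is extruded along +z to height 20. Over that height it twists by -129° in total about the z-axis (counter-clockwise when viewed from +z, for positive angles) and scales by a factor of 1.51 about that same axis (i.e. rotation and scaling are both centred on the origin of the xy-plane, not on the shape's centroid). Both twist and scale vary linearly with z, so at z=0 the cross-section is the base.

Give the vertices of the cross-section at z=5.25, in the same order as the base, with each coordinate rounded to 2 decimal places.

t = z/height = 5.25/20 = 0.2625
s = 1 + (scale-1)·z/height = 1 + (1.51-1)·5.25/20 = 1.133875
θ = twist·z/height = -129°·5.25/20 = -33.8625° = -0.591012 rad
cos θ = 0.830377, sin θ = -0.557202 (intermediates below are computed at full precision and shown rounded to 5 d.p.)
v1: (-3.5,3) → rotate → (-1.23471,4.44134) → ×s → (-1.40001,5.03592) → (-1.40,5.04)
v2: (-1.5,0) → rotate → (-1.24557,0.83580) → ×s → (-1.41232,0.94770) → (-1.41,0.95)
v3: (1.5,3) → rotate → (2.91717,1.65533) → ×s → (3.30771,1.87694) → (3.31,1.88)
v4: (1,4.5) → rotate → (3.33779,3.17950) → ×s → (3.78463,3.60515) → (3.78,3.61)

Cross-section at z=5.25: (-1.40,5.04) (-1.41,0.95) (3.31,1.88) (3.78,3.61)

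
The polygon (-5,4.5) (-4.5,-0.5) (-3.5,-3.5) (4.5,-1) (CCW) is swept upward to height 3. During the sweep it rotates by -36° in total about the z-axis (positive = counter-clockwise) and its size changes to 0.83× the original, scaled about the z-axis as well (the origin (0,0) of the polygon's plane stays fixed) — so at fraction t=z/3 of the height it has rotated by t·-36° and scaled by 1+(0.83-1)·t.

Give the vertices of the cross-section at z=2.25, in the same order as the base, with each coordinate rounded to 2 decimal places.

Cross-section at z=2.25: (-2.10,5.48) (-3.70,1.39) (-4.11,-1.33) (3.10,-2.56)

t = z/height = 2.25/3 = 0.75
s = 1 + (scale-1)·z/height = 1 + (0.83-1)·2.25/3 = 0.872500
θ = twist·z/height = -36°·2.25/3 = -27.0000° = -0.471239 rad
cos θ = 0.891007, sin θ = -0.453990 (intermediates below are computed at full precision and shown rounded to 5 d.p.)
v1: (-5,4.5) → rotate → (-2.41208,6.27948) → ×s → (-2.10454,5.47885) → (-2.10,5.48)
v2: (-4.5,-0.5) → rotate → (-4.23652,1.59745) → ×s → (-3.69637,1.39378) → (-3.70,1.39)
v3: (-3.5,-3.5) → rotate → (-4.70749,-1.52956) → ×s → (-4.10728,-1.33454) → (-4.11,-1.33)
v4: (4.5,-1) → rotate → (3.55554,-2.93396) → ×s → (3.10221,-2.55988) → (3.10,-2.56)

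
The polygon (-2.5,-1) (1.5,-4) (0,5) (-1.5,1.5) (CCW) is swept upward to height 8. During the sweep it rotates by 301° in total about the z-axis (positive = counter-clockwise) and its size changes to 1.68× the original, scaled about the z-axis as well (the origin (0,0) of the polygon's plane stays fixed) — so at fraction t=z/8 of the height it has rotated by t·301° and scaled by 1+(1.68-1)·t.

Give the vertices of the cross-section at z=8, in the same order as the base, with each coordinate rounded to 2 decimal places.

t = z/height = 8/8 = 1
s = 1 + (scale-1)·z/height = 1 + (1.68-1)·8/8 = 1.680000
θ = twist·z/height = 301°·8/8 = 301.0000° = 5.253441 rad
cos θ = 0.515038, sin θ = -0.857167 (intermediates below are computed at full precision and shown rounded to 5 d.p.)
v1: (-2.5,-1) → rotate → (-2.14476,1.62788) → ×s → (-3.60320,2.73484) → (-3.60,2.73)
v2: (1.5,-4) → rotate → (-2.65611,-3.34590) → ×s → (-4.46227,-5.62112) → (-4.46,-5.62)
v3: (0,5) → rotate → (4.28584,2.57519) → ×s → (7.20021,4.32632) → (7.20,4.33)
v4: (-1.5,1.5) → rotate → (0.51319,2.05831) → ×s → (0.86217,3.45796) → (0.86,3.46)

Cross-section at z=8: (-3.60,2.73) (-4.46,-5.62) (7.20,4.33) (0.86,3.46)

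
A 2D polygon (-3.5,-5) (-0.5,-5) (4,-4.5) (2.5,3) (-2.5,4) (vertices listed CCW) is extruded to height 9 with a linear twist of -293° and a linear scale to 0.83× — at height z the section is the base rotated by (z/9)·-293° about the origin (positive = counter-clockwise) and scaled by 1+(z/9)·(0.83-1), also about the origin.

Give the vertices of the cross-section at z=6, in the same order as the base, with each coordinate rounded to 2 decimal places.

Cross-section at z=6: (4.17,3.45) (1.60,4.16) (-2.37,4.79) (-2.84,-1.98) (1.20,-4.01)

t = z/height = 6/9 = 0.666667
s = 1 + (scale-1)·z/height = 1 + (0.83-1)·6/9 = 0.886667
θ = twist·z/height = -293°·6/9 = -195.3333° = -3.409210 rad
cos θ = -0.964404, sin θ = 0.264434 (intermediates below are computed at full precision and shown rounded to 5 d.p.)
v1: (-3.5,-5) → rotate → (4.69758,3.89650) → ×s → (4.16519,3.45490) → (4.17,3.45)
v2: (-0.5,-5) → rotate → (1.80437,4.68980) → ×s → (1.59988,4.15829) → (1.60,4.16)
v3: (4,-4.5) → rotate → (-2.66766,5.39755) → ×s → (-2.36533,4.78583) → (-2.37,4.79)
v4: (2.5,3) → rotate → (-3.20431,-2.23213) → ×s → (-2.84116,-1.97915) → (-2.84,-1.98)
v5: (-2.5,4) → rotate → (1.35327,-4.51870) → ×s → (1.19990,-4.00658) → (1.20,-4.01)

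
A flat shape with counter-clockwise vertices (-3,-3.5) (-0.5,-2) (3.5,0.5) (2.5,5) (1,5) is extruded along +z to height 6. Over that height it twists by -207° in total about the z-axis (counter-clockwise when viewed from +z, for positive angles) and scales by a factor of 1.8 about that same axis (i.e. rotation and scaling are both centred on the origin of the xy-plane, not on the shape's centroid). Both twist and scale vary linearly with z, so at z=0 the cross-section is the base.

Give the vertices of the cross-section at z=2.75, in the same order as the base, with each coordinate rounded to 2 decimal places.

t = z/height = 2.75/6 = 0.458333
s = 1 + (scale-1)·z/height = 1 + (1.8-1)·2.75/6 = 1.366667
θ = twist·z/height = -207°·2.75/6 = -94.8750° = -1.655881 rad
cos θ = -0.084982, sin θ = -0.996382 (intermediates below are computed at full precision and shown rounded to 5 d.p.)
v1: (-3,-3.5) → rotate → (-3.23239,3.28659) → ×s → (-4.41760,4.49167) → (-4.42,4.49)
v2: (-0.5,-2) → rotate → (-1.95027,0.66816) → ×s → (-2.66537,0.91315) → (-2.67,0.91)
v3: (3.5,0.5) → rotate → (0.20075,-3.52983) → ×s → (0.27436,-4.82410) → (0.27,-4.82)
v4: (2.5,5) → rotate → (4.76946,-2.91587) → ×s → (6.51826,-3.98502) → (6.52,-3.99)
v5: (1,5) → rotate → (4.89693,-1.42129) → ×s → (6.69247,-1.94243) → (6.69,-1.94)

Cross-section at z=2.75: (-4.42,4.49) (-2.67,0.91) (0.27,-4.82) (6.52,-3.99) (6.69,-1.94)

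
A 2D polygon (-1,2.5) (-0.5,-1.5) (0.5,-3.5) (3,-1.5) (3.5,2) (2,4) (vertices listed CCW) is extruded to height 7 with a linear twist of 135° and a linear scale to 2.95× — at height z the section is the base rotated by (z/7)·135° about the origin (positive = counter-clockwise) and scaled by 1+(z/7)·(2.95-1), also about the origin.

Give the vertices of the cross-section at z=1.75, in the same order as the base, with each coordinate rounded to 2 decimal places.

t = z/height = 1.75/7 = 0.25
s = 1 + (scale-1)·z/height = 1 + (2.95-1)·1.75/7 = 1.487500
θ = twist·z/height = 135°·1.75/7 = 33.7500° = 0.589049 rad
cos θ = 0.831470, sin θ = 0.555570 (intermediates below are computed at full precision and shown rounded to 5 d.p.)
v1: (-1,2.5) → rotate → (-2.22040,1.52310) → ×s → (-3.30284,2.26562) → (-3.30,2.27)
v2: (-0.5,-1.5) → rotate → (0.41762,-1.52499) → ×s → (0.62121,-2.26842) → (0.62,-2.27)
v3: (0.5,-3.5) → rotate → (2.36023,-2.63236) → ×s → (3.51084,-3.91563) → (3.51,-3.92)
v4: (3,-1.5) → rotate → (3.32776,0.41951) → ×s → (4.95005,0.62402) → (4.95,0.62)
v5: (3.5,2) → rotate → (1.79900,3.60744) → ×s → (2.67602,5.36606) → (2.68,5.37)
v6: (2,4) → rotate → (-0.55934,4.43702) → ×s → (-0.83202,6.60007) → (-0.83,6.60)

Cross-section at z=1.75: (-3.30,2.27) (0.62,-2.27) (3.51,-3.92) (4.95,0.62) (2.68,5.37) (-0.83,6.60)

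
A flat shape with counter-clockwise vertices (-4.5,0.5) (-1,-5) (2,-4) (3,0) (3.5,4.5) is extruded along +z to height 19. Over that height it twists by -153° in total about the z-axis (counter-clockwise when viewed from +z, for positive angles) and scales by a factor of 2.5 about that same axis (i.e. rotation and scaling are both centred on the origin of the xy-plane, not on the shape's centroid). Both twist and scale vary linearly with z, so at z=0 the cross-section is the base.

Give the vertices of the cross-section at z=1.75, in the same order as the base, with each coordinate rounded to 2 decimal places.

t = z/height = 1.75/19 = 0.0921053
s = 1 + (scale-1)·z/height = 1 + (2.5-1)·1.75/19 = 1.138158
θ = twist·z/height = -153°·1.75/19 = -14.0921° = -0.245954 rad
cos θ = 0.969906, sin θ = -0.243481 (intermediates below are computed at full precision and shown rounded to 5 d.p.)
v1: (-4.5,0.5) → rotate → (-4.24283,1.58062) → ×s → (-4.82902,1.79899) → (-4.83,1.80)
v2: (-1,-5) → rotate → (-2.18731,-4.60605) → ×s → (-2.48951,-5.24241) → (-2.49,-5.24)
v3: (2,-4) → rotate → (0.96589,-4.36659) → ×s → (1.09933,-4.96986) → (1.10,-4.97)
v4: (3,0) → rotate → (2.90972,-0.73044) → ×s → (3.31172,-0.83136) → (3.31,-0.83)
v5: (3.5,4.5) → rotate → (4.49034,3.51239) → ×s → (5.11071,3.99765) → (5.11,4.00)

Cross-section at z=1.75: (-4.83,1.80) (-2.49,-5.24) (1.10,-4.97) (3.31,-0.83) (5.11,4.00)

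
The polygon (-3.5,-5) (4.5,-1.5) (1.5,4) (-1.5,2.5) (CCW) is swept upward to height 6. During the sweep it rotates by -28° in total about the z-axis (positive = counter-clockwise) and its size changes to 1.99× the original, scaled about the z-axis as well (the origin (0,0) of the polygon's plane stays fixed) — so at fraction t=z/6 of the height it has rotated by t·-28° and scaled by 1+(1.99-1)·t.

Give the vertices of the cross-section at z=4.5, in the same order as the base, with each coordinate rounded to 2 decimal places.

t = z/height = 4.5/6 = 0.75
s = 1 + (scale-1)·z/height = 1 + (1.99-1)·4.5/6 = 1.742500
θ = twist·z/height = -28°·4.5/6 = -21.0000° = -0.366519 rad
cos θ = 0.933580, sin θ = -0.358368 (intermediates below are computed at full precision and shown rounded to 5 d.p.)
v1: (-3.5,-5) → rotate → (-5.05937,-3.41361) → ×s → (-8.81595,-5.94822) → (-8.82,-5.95)
v2: (4.5,-1.5) → rotate → (3.66356,-3.01303) → ×s → (6.38375,-5.25020) → (6.38,-5.25)
v3: (1.5,4) → rotate → (2.83384,3.19677) → ×s → (4.93797,5.57037) → (4.94,5.57)
v4: (-1.5,2.5) → rotate → (-0.50445,2.87150) → ×s → (-0.87901,5.00359) → (-0.88,5.00)

Cross-section at z=4.5: (-8.82,-5.95) (6.38,-5.25) (4.94,5.57) (-0.88,5.00)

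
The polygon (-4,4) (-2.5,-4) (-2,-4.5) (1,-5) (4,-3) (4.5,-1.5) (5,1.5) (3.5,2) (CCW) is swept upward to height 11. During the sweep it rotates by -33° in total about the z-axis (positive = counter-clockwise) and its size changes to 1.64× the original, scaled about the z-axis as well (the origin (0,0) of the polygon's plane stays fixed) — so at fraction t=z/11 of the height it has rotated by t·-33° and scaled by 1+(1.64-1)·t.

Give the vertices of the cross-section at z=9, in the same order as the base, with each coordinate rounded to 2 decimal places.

t = z/height = 9/11 = 0.818182
s = 1 + (scale-1)·z/height = 1 + (1.64-1)·9/11 = 1.523636
θ = twist·z/height = -33°·9/11 = -27.0000° = -0.471239 rad
cos θ = 0.891007, sin θ = -0.453990 (intermediates below are computed at full precision and shown rounded to 5 d.p.)
v1: (-4,4) → rotate → (-1.74806,5.37999) → ×s → (-2.66341,8.19715) → (-2.66,8.20)
v2: (-2.5,-4) → rotate → (-4.04348,-2.42905) → ×s → (-6.16079,-3.70099) → (-6.16,-3.70)
v3: (-2,-4.5) → rotate → (-3.82497,-3.10155) → ×s → (-5.82786,-4.72563) → (-5.83,-4.73)
v4: (1,-5) → rotate → (-1.37895,-4.90902) → ×s → (-2.10101,-7.47957) → (-2.10,-7.48)
v5: (4,-3) → rotate → (2.20205,-4.48898) → ×s → (3.35513,-6.83958) → (3.36,-6.84)
v6: (4.5,-1.5) → rotate → (3.32854,-3.37947) → ×s → (5.07149,-5.14908) → (5.07,-5.15)
v7: (5,1.5) → rotate → (5.13602,-0.93344) → ×s → (7.82542,-1.42223) → (7.83,-1.42)
v8: (3.5,2) → rotate → (4.02650,0.19305) → ×s → (6.13493,0.29413) → (6.13,0.29)

Cross-section at z=9: (-2.66,8.20) (-6.16,-3.70) (-5.83,-4.73) (-2.10,-7.48) (3.36,-6.84) (5.07,-5.15) (7.83,-1.42) (6.13,0.29)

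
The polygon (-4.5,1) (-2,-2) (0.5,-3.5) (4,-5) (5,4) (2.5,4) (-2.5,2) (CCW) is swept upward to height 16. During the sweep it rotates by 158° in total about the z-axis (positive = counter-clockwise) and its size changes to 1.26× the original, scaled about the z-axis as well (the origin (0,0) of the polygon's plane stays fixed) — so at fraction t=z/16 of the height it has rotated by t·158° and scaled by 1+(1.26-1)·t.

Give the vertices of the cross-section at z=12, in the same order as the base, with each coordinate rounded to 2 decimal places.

t = z/height = 12/16 = 0.75
s = 1 + (scale-1)·z/height = 1 + (1.26-1)·12/16 = 1.195000
θ = twist·z/height = 158°·12/16 = 118.5000° = 2.068215 rad
cos θ = -0.477159, sin θ = 0.878817 (intermediates below are computed at full precision and shown rounded to 5 d.p.)
v1: (-4.5,1) → rotate → (1.26840,-4.43184) → ×s → (1.51573,-5.29604) → (1.52,-5.30)
v2: (-2,-2) → rotate → (2.71195,-0.80332) → ×s → (3.24078,-0.95996) → (3.24,-0.96)
v3: (0.5,-3.5) → rotate → (2.83728,2.10946) → ×s → (3.39055,2.52081) → (3.39,2.52)
v4: (4,-5) → rotate → (2.48545,5.90106) → ×s → (2.97011,7.05177) → (2.97,7.05)
v5: (5,4) → rotate → (-5.90106,2.48545) → ×s → (-7.05177,2.97011) → (-7.05,2.97)
v6: (2.5,4) → rotate → (-4.70817,0.28841) → ×s → (-5.62626,0.34465) → (-5.63,0.34)
v7: (-2.5,2) → rotate → (-0.56474,-3.15136) → ×s → (-0.67486,-3.76588) → (-0.67,-3.77)

Cross-section at z=12: (1.52,-5.30) (3.24,-0.96) (3.39,2.52) (2.97,7.05) (-7.05,2.97) (-5.63,0.34) (-0.67,-3.77)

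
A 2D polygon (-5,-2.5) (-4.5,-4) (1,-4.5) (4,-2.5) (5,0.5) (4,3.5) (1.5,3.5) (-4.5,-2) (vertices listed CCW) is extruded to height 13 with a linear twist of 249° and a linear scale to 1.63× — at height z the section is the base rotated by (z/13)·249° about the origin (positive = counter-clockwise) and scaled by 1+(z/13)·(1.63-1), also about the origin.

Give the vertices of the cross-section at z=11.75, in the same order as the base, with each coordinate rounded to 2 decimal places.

Cross-section at z=11.75: (2.77,8.33) (0.55,9.43) (-6.11,3.88) (-7.21,-1.67) (-4.99,-6.11) (-0.55,-8.32) (2.23,-5.55) (2.77,7.22)

t = z/height = 11.75/13 = 0.903846
s = 1 + (scale-1)·z/height = 1 + (1.63-1)·11.75/13 = 1.569423
θ = twist·z/height = 249°·11.75/13 = 225.0577° = 3.927998 rad
cos θ = -0.706394, sin θ = -0.707818 (intermediates below are computed at full precision and shown rounded to 5 d.p.)
v1: (-5,-2.5) → rotate → (1.76243,5.30508) → ×s → (2.76599,8.32591) → (2.77,8.33)
v2: (-4.5,-4) → rotate → (0.34750,6.01076) → ×s → (0.54538,9.43343) → (0.55,9.43)
v3: (1,-4.5) → rotate → (-3.89158,2.47096) → ×s → (-6.10753,3.87798) → (-6.11,3.88)
v4: (4,-2.5) → rotate → (-4.59512,-1.06529) → ×s → (-7.21169,-1.67189) → (-7.21,-1.67)
v5: (5,0.5) → rotate → (-3.17806,-3.89229) → ×s → (-4.98773,-6.10865) → (-4.99,-6.11)
v6: (4,3.5) → rotate → (-0.34821,-5.30365) → ×s → (-0.54649,-8.32368) → (-0.55,-8.32)
v7: (1.5,3.5) → rotate → (1.41777,-3.53411) → ×s → (2.22509,-5.54651) → (2.23,-5.55)
v8: (-4.5,-2) → rotate → (1.76314,4.59797) → ×s → (2.76711,7.21616) → (2.77,7.22)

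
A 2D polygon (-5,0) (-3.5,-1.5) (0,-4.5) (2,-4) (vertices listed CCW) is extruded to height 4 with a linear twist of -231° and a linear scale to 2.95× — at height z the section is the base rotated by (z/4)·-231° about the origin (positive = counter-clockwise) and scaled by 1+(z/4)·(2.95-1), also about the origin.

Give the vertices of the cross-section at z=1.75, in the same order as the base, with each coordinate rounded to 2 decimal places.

Cross-section at z=1.75: (1.78,9.09) (-1.48,6.90) (-8.18,1.60) (-7.99,-2.22)

t = z/height = 1.75/4 = 0.4375
s = 1 + (scale-1)·z/height = 1 + (2.95-1)·1.75/4 = 1.853125
θ = twist·z/height = -231°·1.75/4 = -101.0625° = -1.763873 rad
cos θ = -0.191880, sin θ = -0.981418 (intermediates below are computed at full precision and shown rounded to 5 d.p.)
v1: (-5,0) → rotate → (0.95940,4.90709) → ×s → (1.77789,9.09346) → (1.78,9.09)
v2: (-3.5,-1.5) → rotate → (-0.80055,3.72278) → ×s → (-1.48352,6.89878) → (-1.48,6.90)
v3: (0,-4.5) → rotate → (-4.41638,0.86346) → ×s → (-8.18411,1.60010) → (-8.18,1.60)
v4: (2,-4) → rotate → (-4.30943,-1.19532) → ×s → (-7.98592,-2.21507) → (-7.99,-2.22)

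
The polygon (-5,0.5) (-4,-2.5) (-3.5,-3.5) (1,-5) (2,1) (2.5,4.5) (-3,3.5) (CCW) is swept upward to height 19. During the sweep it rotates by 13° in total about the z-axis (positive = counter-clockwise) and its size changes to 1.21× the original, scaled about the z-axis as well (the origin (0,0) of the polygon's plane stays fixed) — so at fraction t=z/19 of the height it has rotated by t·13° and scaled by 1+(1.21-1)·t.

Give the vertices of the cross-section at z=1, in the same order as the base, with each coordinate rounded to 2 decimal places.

Cross-section at z=1: (-5.06,0.45) (-4.01,-2.58) (-3.50,-3.58) (1.07,-5.04) (2.01,1.04) (2.47,4.58) (-3.08,3.50)

t = z/height = 1/19 = 0.0526316
s = 1 + (scale-1)·z/height = 1 + (1.21-1)·1/19 = 1.011053
θ = twist·z/height = 13°·1/19 = 0.6842° = 0.011942 rad
cos θ = 0.999929, sin θ = 0.011941 (intermediates below are computed at full precision and shown rounded to 5 d.p.)
v1: (-5,0.5) → rotate → (-5.00561,0.44026) → ×s → (-5.06094,0.44512) → (-5.06,0.45)
v2: (-4,-2.5) → rotate → (-3.96986,-2.54759) → ×s → (-4.01374,-2.57575) → (-4.01,-2.58)
v3: (-3.5,-3.5) → rotate → (-3.45796,-3.54155) → ×s → (-3.49617,-3.58069) → (-3.50,-3.58)
v4: (1,-5) → rotate → (1.05964,-4.98770) → ×s → (1.07135,-5.04283) → (1.07,-5.04)
v5: (2,1) → rotate → (1.98792,1.02381) → ×s → (2.00989,1.03513) → (2.01,1.04)
v6: (2.5,4.5) → rotate → (2.44609,4.52953) → ×s → (2.47312,4.57960) → (2.47,4.58)
v7: (-3,3.5) → rotate → (-3.04158,3.46393) → ×s → (-3.07520,3.50221) → (-3.08,3.50)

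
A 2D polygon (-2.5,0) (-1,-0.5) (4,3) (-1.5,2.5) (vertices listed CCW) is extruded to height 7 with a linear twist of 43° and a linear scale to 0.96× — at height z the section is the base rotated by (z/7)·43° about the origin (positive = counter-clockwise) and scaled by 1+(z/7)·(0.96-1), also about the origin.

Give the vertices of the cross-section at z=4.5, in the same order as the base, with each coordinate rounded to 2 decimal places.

Cross-section at z=4.5: (-2.16,-1.13) (-0.64,-0.88) (2.10,4.40) (-2.42,1.48)

t = z/height = 4.5/7 = 0.642857
s = 1 + (scale-1)·z/height = 1 + (0.96-1)·4.5/7 = 0.974286
θ = twist·z/height = 43°·4.5/7 = 27.6429° = 0.482459 rad
cos θ = 0.885857, sin θ = 0.463959 (intermediates below are computed at full precision and shown rounded to 5 d.p.)
v1: (-2.5,0) → rotate → (-2.21464,-1.15990) → ×s → (-2.15769,-1.13007) → (-2.16,-1.13)
v2: (-1,-0.5) → rotate → (-0.65388,-0.90689) → ×s → (-0.63706,-0.88357) → (-0.64,-0.88)
v3: (4,3) → rotate → (2.15155,4.51341) → ×s → (2.09623,4.39735) → (2.10,4.40)
v4: (-1.5,2.5) → rotate → (-2.48868,1.51870) → ×s → (-2.42469,1.47965) → (-2.42,1.48)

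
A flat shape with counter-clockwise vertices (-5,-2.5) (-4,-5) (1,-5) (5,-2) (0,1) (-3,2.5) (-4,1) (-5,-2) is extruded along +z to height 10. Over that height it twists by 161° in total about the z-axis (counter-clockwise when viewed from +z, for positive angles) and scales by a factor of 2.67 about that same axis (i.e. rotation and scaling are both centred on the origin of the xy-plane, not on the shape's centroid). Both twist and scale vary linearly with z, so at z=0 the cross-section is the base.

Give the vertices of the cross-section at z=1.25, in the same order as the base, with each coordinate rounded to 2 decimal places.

t = z/height = 1.25/10 = 0.125
s = 1 + (scale-1)·z/height = 1 + (2.67-1)·1.25/10 = 1.208750
θ = twist·z/height = 161°·1.25/10 = 20.1250° = 0.351248 rad
cos θ = 0.938944, sin θ = 0.344069 (intermediates below are computed at full precision and shown rounded to 5 d.p.)
v1: (-5,-2.5) → rotate → (-3.83455,-4.06771) → ×s → (-4.63501,-4.91684) → (-4.64,-4.92)
v2: (-4,-5) → rotate → (-2.03543,-6.07100) → ×s → (-2.46033,-7.33832) → (-2.46,-7.34)
v3: (1,-5) → rotate → (2.65929,-4.35065) → ×s → (3.21442,-5.25885) → (3.21,-5.26)
v4: (5,-2) → rotate → (5.38286,-0.15754) → ×s → (6.50653,-0.19043) → (6.51,-0.19)
v5: (0,1) → rotate → (-0.34407,0.93894) → ×s → (-0.41589,1.13495) → (-0.42,1.13)
v6: (-3,2.5) → rotate → (-3.67701,1.31515) → ×s → (-4.44458,1.58969) → (-4.44,1.59)
v7: (-4,1) → rotate → (-4.09985,-0.43733) → ×s → (-4.95569,-0.52863) → (-4.96,-0.53)
v8: (-5,-2) → rotate → (-4.00658,-3.59824) → ×s → (-4.84296,-4.34937) → (-4.84,-4.35)

Cross-section at z=1.25: (-4.64,-4.92) (-2.46,-7.34) (3.21,-5.26) (6.51,-0.19) (-0.42,1.13) (-4.44,1.59) (-4.96,-0.53) (-4.84,-4.35)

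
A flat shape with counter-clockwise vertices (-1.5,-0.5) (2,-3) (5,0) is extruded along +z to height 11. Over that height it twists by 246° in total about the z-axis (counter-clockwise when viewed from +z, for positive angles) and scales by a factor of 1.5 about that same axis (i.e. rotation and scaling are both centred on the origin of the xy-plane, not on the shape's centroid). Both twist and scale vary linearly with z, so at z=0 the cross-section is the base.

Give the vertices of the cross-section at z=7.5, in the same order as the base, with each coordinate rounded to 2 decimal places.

Cross-section at z=7.5: (2.11,0.23) (-1.77,4.50) (-6.55,1.43)

t = z/height = 7.5/11 = 0.681818
s = 1 + (scale-1)·z/height = 1 + (1.5-1)·7.5/11 = 1.340909
θ = twist·z/height = 246°·7.5/11 = 167.7273° = 2.927393 rad
cos θ = -0.977147, sin θ = 0.212565 (intermediates below are computed at full precision and shown rounded to 5 d.p.)
v1: (-1.5,-0.5) → rotate → (1.57200,0.16973) → ×s → (2.10791,0.22759) → (2.11,0.23)
v2: (2,-3) → rotate → (-1.31660,3.35657) → ×s → (-1.76544,4.50086) → (-1.77,4.50)
v3: (5,0) → rotate → (-4.88573,1.06283) → ×s → (-6.55133,1.42515) → (-6.55,1.43)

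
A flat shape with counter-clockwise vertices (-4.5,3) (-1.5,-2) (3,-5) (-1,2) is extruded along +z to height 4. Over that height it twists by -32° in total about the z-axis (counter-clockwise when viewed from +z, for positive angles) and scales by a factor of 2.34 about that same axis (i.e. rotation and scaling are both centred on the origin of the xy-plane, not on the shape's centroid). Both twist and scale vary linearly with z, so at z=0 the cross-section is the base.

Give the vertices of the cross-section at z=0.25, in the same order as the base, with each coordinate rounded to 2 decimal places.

Cross-section at z=0.25: (-4.76,3.42) (-1.70,-2.11) (3.06,-5.53) (-1.01,2.20)

t = z/height = 0.25/4 = 0.0625
s = 1 + (scale-1)·z/height = 1 + (2.34-1)·0.25/4 = 1.083750
θ = twist·z/height = -32°·0.25/4 = -2.0000° = -0.034907 rad
cos θ = 0.999391, sin θ = -0.034899 (intermediates below are computed at full precision and shown rounded to 5 d.p.)
v1: (-4.5,3) → rotate → (-4.39256,3.15522) → ×s → (-4.76044,3.41947) → (-4.76,3.42)
v2: (-1.5,-2) → rotate → (-1.56889,-1.94643) → ×s → (-1.70028,-2.10945) → (-1.70,-2.11)
v3: (3,-5) → rotate → (2.82367,-5.10165) → ×s → (3.06016,-5.52892) → (3.06,-5.53)
v4: (-1,2) → rotate → (-0.92959,2.03368) → ×s → (-1.00745,2.20400) → (-1.01,2.20)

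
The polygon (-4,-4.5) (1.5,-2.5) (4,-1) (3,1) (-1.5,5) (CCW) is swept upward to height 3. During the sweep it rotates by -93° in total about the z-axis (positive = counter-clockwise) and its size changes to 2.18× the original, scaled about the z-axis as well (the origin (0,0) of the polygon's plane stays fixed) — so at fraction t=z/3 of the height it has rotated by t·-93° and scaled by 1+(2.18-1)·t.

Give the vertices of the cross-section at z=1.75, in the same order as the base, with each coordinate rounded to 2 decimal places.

Cross-section at z=1.75: (-10.11,1.04) (-1.95,-4.52) (2.58,-6.47) (4.33,-3.12) (5.37,6.99)

t = z/height = 1.75/3 = 0.583333
s = 1 + (scale-1)·z/height = 1 + (2.18-1)·1.75/3 = 1.688333
θ = twist·z/height = -93°·1.75/3 = -54.2500° = -0.946841 rad
cos θ = 0.584250, sin θ = -0.811574 (intermediates below are computed at full precision and shown rounded to 5 d.p.)
v1: (-4,-4.5) → rotate → (-5.98908,0.61717) → ×s → (-10.11157,1.04199) → (-10.11,1.04)
v2: (1.5,-2.5) → rotate → (-1.15256,-2.67799) → ×s → (-1.94591,-4.52133) → (-1.95,-4.52)
v3: (4,-1) → rotate → (1.52542,-3.83055) → ×s → (2.57543,-6.46724) → (2.58,-6.47)
v4: (3,1) → rotate → (2.56432,-1.85047) → ×s → (4.32943,-3.12421) → (4.33,-3.12)
v5: (-1.5,5) → rotate → (3.18150,4.13861) → ×s → (5.37142,6.98735) → (5.37,6.99)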